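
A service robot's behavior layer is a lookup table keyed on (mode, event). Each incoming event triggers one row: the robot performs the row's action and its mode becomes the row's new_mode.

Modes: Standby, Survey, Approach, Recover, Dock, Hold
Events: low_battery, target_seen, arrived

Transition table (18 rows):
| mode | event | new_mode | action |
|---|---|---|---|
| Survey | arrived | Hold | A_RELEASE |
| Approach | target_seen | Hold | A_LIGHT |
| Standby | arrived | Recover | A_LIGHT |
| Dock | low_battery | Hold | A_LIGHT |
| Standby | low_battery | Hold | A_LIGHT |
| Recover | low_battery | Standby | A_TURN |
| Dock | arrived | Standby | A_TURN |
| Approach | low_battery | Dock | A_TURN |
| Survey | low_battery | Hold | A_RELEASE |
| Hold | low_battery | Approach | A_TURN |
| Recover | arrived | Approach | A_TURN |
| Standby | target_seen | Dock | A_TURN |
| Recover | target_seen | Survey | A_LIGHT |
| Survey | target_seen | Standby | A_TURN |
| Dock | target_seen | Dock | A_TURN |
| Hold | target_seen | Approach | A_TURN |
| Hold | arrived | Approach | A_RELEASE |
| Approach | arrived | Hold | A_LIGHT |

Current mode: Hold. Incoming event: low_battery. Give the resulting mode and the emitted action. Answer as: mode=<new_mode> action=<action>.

current mode = Hold; filter table to that mode:
  (Hold, low_battery) → (Approach, A_TURN)  ← event matches
  (Hold, target_seen) → (Approach, A_TURN)
  (Hold, arrived) → (Approach, A_RELEASE)
event = low_battery selects (Approach, A_TURN)

mode=Approach action=A_TURN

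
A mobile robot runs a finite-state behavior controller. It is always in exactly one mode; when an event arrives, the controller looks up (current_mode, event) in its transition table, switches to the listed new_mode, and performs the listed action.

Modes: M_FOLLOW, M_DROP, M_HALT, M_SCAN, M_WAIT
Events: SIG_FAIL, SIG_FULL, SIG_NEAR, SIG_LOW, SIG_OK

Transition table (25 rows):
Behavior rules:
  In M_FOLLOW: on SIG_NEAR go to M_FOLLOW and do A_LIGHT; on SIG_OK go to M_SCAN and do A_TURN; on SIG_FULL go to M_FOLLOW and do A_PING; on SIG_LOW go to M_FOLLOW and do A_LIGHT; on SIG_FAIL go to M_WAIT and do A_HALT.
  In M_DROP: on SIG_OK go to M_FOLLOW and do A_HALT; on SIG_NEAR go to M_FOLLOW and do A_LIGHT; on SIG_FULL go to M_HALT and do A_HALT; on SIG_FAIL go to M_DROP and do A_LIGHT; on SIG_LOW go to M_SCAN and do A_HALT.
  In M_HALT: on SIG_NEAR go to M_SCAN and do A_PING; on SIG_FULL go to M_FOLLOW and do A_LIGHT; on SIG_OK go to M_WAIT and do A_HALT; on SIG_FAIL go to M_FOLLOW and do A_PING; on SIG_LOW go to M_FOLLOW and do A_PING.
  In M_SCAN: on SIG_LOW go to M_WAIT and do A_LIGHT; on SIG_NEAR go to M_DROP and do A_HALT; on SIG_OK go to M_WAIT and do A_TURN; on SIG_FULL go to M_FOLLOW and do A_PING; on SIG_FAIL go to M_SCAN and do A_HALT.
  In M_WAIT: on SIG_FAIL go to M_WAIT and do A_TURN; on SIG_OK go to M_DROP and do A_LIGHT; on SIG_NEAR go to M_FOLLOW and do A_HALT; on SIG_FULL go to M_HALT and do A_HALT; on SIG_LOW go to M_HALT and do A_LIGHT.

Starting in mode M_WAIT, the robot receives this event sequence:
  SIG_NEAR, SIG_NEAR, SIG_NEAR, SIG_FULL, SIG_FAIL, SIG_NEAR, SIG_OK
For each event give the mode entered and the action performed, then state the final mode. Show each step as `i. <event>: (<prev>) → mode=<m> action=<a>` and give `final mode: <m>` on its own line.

final mode: M_SCAN

1. SIG_NEAR: (M_WAIT) → mode=M_FOLLOW action=A_HALT
2. SIG_NEAR: (M_FOLLOW) → mode=M_FOLLOW action=A_LIGHT
3. SIG_NEAR: (M_FOLLOW) → mode=M_FOLLOW action=A_LIGHT
4. SIG_FULL: (M_FOLLOW) → mode=M_FOLLOW action=A_PING
5. SIG_FAIL: (M_FOLLOW) → mode=M_WAIT action=A_HALT
6. SIG_NEAR: (M_WAIT) → mode=M_FOLLOW action=A_HALT
7. SIG_OK: (M_FOLLOW) → mode=M_SCAN action=A_TURN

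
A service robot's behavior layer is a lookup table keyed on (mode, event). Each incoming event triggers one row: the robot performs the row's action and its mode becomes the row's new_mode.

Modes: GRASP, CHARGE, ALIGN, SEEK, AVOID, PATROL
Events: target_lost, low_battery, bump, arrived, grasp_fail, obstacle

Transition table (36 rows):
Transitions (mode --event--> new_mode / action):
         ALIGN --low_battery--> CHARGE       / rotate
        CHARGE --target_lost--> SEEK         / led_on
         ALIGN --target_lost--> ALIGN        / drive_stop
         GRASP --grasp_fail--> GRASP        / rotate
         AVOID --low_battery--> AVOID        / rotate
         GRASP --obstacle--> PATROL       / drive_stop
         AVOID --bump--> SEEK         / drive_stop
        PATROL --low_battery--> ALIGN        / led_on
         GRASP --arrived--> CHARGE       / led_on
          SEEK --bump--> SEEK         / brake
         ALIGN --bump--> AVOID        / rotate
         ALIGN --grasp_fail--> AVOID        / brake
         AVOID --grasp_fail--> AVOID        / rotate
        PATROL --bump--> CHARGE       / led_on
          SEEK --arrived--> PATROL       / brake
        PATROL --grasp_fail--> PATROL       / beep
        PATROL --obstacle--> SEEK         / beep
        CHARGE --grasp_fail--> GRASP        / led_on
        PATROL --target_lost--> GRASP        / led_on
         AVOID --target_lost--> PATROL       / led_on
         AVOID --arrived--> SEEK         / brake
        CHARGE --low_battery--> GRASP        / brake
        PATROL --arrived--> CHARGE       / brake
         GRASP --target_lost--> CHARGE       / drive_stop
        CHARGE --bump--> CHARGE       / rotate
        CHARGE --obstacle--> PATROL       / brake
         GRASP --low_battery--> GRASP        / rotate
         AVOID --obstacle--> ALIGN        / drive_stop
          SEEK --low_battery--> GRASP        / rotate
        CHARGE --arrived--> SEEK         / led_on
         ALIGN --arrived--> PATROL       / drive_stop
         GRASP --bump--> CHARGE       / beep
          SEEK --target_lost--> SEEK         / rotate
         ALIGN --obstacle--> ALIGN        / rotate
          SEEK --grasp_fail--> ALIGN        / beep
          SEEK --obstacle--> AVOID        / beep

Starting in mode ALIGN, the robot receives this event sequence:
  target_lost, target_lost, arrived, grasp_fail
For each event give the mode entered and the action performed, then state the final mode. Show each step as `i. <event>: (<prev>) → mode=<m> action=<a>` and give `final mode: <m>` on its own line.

final mode: PATROL

1. target_lost: (ALIGN) → mode=ALIGN action=drive_stop
2. target_lost: (ALIGN) → mode=ALIGN action=drive_stop
3. arrived: (ALIGN) → mode=PATROL action=drive_stop
4. grasp_fail: (PATROL) → mode=PATROL action=beep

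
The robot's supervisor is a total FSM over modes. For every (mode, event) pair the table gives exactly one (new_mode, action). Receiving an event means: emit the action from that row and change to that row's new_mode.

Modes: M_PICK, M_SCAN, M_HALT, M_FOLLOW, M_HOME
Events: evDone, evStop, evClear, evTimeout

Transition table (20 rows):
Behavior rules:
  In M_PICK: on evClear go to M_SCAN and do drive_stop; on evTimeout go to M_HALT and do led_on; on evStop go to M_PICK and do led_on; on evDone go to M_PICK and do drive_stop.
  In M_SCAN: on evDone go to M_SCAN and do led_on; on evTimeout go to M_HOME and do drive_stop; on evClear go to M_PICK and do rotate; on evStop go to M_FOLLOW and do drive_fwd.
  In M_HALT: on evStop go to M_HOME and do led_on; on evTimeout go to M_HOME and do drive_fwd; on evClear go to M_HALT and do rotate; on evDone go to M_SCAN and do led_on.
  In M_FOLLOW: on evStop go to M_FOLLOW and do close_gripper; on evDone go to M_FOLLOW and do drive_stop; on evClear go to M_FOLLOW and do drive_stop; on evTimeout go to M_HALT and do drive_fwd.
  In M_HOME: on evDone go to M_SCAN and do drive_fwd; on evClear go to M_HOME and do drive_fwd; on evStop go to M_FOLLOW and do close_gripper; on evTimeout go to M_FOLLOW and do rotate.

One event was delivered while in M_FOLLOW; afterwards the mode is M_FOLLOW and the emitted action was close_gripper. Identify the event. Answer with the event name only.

try evDone: (M_FOLLOW, evDone) → (M_FOLLOW, drive_stop)
try evStop: (M_FOLLOW, evStop) → (M_FOLLOW, close_gripper)  ← matches
try evClear: (M_FOLLOW, evClear) → (M_FOLLOW, drive_stop)
try evTimeout: (M_FOLLOW, evTimeout) → (M_HALT, drive_fwd)

evStop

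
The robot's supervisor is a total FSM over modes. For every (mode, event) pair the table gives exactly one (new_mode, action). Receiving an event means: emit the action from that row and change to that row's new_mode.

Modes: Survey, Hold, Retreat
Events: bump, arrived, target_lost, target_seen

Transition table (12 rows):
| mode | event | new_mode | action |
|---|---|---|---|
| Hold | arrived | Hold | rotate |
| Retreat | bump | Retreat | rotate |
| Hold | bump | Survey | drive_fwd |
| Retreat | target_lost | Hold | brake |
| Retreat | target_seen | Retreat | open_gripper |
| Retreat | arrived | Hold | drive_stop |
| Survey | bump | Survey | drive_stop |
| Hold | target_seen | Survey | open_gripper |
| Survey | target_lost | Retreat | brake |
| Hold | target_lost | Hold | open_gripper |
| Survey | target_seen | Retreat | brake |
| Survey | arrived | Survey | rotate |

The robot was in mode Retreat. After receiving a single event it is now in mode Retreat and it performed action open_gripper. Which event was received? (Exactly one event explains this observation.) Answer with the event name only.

target_seen

try bump: (Retreat, bump) → (Retreat, rotate)
try arrived: (Retreat, arrived) → (Hold, drive_stop)
try target_lost: (Retreat, target_lost) → (Hold, brake)
try target_seen: (Retreat, target_seen) → (Retreat, open_gripper)  ← matches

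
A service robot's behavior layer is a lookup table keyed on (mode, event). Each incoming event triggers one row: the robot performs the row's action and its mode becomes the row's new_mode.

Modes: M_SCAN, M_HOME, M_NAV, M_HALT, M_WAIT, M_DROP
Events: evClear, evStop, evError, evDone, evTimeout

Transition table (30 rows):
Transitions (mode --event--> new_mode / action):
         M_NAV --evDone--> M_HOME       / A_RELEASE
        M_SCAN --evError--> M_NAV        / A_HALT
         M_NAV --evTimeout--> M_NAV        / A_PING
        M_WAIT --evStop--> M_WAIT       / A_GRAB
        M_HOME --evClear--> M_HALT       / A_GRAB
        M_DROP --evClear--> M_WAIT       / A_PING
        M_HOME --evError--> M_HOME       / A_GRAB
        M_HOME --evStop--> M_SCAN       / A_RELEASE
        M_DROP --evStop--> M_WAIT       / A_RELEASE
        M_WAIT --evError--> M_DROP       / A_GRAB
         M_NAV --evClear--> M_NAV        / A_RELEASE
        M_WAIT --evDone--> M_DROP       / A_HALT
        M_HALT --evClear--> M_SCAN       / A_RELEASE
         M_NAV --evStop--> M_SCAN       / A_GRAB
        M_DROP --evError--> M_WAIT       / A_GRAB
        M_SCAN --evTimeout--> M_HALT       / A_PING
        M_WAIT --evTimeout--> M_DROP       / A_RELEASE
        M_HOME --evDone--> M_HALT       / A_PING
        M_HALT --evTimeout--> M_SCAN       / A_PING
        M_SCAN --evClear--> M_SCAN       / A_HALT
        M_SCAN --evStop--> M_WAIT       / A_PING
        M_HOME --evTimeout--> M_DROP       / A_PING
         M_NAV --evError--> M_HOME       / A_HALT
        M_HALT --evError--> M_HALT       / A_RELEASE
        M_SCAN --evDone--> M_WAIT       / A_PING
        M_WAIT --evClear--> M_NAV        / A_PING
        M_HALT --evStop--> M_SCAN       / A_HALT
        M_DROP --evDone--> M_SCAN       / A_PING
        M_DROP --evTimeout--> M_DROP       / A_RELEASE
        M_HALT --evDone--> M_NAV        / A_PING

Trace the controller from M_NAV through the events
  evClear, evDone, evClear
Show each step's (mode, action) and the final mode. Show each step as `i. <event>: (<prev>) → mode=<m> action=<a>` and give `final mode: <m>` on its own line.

1. evClear: (M_NAV) → mode=M_NAV action=A_RELEASE
2. evDone: (M_NAV) → mode=M_HOME action=A_RELEASE
3. evClear: (M_HOME) → mode=M_HALT action=A_GRAB

final mode: M_HALT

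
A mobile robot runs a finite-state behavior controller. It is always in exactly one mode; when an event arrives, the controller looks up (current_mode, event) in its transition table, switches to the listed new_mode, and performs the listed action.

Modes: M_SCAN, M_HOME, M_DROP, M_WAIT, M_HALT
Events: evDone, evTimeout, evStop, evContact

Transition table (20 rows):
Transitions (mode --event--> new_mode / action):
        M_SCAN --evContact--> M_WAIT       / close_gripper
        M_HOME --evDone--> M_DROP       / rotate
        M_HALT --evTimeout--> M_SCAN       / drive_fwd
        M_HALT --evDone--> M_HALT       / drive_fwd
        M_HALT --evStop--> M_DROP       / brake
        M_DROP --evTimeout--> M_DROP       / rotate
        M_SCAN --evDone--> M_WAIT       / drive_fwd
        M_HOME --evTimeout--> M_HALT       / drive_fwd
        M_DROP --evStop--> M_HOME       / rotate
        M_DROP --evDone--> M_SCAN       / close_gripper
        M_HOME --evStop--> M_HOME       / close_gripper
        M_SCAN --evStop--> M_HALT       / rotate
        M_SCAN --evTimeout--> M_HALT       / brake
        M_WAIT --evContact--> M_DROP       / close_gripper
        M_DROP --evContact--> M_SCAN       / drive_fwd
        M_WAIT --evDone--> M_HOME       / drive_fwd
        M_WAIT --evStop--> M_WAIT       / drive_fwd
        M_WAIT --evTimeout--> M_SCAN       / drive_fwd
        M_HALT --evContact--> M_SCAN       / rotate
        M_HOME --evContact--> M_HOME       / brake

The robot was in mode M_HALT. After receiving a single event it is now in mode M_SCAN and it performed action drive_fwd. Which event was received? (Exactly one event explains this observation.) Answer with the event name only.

evTimeout

try evDone: (M_HALT, evDone) → (M_HALT, drive_fwd)
try evTimeout: (M_HALT, evTimeout) → (M_SCAN, drive_fwd)  ← matches
try evStop: (M_HALT, evStop) → (M_DROP, brake)
try evContact: (M_HALT, evContact) → (M_SCAN, rotate)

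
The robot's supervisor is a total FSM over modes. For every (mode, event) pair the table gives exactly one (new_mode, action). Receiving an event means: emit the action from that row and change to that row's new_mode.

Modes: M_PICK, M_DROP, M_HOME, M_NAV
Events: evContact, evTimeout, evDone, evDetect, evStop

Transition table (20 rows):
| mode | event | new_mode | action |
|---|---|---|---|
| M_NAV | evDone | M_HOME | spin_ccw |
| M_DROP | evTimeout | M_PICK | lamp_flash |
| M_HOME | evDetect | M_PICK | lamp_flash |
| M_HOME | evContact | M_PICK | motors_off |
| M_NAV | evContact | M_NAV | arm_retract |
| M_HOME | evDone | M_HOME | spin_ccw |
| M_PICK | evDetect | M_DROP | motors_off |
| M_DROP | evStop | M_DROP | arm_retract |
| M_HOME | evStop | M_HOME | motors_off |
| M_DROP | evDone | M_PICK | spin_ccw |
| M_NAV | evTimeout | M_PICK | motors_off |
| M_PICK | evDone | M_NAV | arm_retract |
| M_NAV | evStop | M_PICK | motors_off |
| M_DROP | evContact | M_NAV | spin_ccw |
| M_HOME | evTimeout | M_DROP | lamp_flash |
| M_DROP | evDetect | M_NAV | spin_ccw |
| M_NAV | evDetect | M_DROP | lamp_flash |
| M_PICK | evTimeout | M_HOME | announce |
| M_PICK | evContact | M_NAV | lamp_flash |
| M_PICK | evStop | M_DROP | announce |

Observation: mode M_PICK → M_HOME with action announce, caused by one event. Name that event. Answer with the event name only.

evTimeout

try evContact: (M_PICK, evContact) → (M_NAV, lamp_flash)
try evTimeout: (M_PICK, evTimeout) → (M_HOME, announce)  ← matches
try evDone: (M_PICK, evDone) → (M_NAV, arm_retract)
try evDetect: (M_PICK, evDetect) → (M_DROP, motors_off)
try evStop: (M_PICK, evStop) → (M_DROP, announce)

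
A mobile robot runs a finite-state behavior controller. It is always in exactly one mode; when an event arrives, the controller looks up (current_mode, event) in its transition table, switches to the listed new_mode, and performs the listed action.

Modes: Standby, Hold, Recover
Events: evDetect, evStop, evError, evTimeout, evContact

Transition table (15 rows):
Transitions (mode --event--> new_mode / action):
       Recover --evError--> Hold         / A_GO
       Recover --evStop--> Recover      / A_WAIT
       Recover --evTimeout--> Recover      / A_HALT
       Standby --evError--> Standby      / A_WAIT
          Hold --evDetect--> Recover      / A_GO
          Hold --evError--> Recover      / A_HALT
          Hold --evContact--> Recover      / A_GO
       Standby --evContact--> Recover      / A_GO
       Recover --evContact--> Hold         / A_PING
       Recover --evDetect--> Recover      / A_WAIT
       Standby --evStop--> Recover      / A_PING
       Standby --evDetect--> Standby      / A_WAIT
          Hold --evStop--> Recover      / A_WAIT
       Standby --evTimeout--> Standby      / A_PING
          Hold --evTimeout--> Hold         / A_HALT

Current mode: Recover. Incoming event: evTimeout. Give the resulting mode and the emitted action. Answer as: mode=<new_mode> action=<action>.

current mode = Recover; filter table to that mode:
  (Recover, evError) → (Hold, A_GO)
  (Recover, evStop) → (Recover, A_WAIT)
  (Recover, evTimeout) → (Recover, A_HALT)  ← event matches
  (Recover, evContact) → (Hold, A_PING)
  (Recover, evDetect) → (Recover, A_WAIT)
event = evTimeout selects (Recover, A_HALT)

mode=Recover action=A_HALT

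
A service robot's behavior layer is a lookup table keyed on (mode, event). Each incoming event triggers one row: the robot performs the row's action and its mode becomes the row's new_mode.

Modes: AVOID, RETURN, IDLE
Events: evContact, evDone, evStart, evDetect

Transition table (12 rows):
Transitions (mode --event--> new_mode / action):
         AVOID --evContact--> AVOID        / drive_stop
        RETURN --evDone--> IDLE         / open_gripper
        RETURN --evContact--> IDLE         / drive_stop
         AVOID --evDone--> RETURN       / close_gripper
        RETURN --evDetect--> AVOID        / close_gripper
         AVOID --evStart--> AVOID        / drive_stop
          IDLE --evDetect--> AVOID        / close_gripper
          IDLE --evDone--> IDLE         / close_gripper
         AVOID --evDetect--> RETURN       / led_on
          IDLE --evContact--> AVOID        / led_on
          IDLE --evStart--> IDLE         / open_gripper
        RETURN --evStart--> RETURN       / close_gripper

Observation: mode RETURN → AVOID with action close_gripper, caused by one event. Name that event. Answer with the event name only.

try evContact: (RETURN, evContact) → (IDLE, drive_stop)
try evDone: (RETURN, evDone) → (IDLE, open_gripper)
try evStart: (RETURN, evStart) → (RETURN, close_gripper)
try evDetect: (RETURN, evDetect) → (AVOID, close_gripper)  ← matches

evDetect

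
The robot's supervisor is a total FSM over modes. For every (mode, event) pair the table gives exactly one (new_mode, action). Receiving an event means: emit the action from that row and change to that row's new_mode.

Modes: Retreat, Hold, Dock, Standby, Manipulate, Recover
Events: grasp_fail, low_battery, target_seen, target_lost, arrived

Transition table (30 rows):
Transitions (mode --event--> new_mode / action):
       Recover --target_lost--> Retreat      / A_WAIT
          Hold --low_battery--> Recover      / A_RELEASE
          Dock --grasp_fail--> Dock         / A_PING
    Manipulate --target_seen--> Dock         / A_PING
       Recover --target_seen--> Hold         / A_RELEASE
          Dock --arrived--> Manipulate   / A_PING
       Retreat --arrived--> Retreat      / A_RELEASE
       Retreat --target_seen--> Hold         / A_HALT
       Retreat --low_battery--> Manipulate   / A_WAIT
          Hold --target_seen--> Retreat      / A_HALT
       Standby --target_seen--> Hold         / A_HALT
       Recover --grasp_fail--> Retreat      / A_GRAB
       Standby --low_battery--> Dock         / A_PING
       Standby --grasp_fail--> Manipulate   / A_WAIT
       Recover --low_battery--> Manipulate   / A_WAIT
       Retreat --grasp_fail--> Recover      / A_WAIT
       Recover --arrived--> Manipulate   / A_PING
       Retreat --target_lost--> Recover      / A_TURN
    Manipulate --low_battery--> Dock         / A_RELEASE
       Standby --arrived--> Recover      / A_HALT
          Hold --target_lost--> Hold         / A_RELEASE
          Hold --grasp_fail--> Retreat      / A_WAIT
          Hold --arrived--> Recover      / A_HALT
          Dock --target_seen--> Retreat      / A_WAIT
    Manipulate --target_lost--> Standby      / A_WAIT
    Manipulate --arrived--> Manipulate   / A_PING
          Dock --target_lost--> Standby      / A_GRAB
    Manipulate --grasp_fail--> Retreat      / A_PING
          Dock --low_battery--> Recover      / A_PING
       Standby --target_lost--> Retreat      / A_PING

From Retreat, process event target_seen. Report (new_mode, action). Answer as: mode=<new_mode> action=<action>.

current mode = Retreat; filter table to that mode:
  (Retreat, arrived) → (Retreat, A_RELEASE)
  (Retreat, target_seen) → (Hold, A_HALT)  ← event matches
  (Retreat, low_battery) → (Manipulate, A_WAIT)
  (Retreat, grasp_fail) → (Recover, A_WAIT)
  (Retreat, target_lost) → (Recover, A_TURN)
event = target_seen selects (Hold, A_HALT)

mode=Hold action=A_HALT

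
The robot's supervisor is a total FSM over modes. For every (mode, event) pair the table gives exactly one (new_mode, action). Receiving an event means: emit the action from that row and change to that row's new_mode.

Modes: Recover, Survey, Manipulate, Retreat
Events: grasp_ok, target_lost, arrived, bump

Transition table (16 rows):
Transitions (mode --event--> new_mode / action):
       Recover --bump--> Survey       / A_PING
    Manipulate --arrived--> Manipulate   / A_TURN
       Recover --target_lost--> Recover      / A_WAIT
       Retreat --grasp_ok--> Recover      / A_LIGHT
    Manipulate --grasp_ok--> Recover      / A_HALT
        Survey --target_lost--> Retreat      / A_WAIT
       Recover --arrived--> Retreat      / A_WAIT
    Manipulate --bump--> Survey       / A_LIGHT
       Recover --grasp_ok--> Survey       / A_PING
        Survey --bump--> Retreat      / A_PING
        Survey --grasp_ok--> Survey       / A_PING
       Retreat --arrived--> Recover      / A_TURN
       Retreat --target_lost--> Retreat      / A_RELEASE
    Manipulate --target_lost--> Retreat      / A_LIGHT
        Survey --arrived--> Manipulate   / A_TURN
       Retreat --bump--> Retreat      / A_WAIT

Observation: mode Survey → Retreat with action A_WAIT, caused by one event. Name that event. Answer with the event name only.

target_lost

try grasp_ok: (Survey, grasp_ok) → (Survey, A_PING)
try target_lost: (Survey, target_lost) → (Retreat, A_WAIT)  ← matches
try arrived: (Survey, arrived) → (Manipulate, A_TURN)
try bump: (Survey, bump) → (Retreat, A_PING)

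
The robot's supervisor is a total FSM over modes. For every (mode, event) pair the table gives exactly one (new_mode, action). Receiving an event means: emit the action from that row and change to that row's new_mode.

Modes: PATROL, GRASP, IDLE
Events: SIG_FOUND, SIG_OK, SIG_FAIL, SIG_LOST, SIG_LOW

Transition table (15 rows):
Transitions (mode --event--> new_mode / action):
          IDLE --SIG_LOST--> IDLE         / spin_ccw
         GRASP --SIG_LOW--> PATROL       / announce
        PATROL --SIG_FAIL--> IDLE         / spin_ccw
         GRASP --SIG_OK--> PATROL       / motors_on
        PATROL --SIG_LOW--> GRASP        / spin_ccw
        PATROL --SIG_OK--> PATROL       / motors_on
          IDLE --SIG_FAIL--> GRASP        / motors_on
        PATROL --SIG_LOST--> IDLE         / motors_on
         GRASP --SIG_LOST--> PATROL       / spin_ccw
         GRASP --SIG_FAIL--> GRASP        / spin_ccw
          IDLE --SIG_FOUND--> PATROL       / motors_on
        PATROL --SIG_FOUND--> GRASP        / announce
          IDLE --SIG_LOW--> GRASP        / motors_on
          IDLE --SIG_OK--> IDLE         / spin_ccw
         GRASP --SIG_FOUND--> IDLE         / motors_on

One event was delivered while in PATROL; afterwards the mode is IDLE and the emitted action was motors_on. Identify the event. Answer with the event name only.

SIG_LOST

try SIG_FOUND: (PATROL, SIG_FOUND) → (GRASP, announce)
try SIG_OK: (PATROL, SIG_OK) → (PATROL, motors_on)
try SIG_FAIL: (PATROL, SIG_FAIL) → (IDLE, spin_ccw)
try SIG_LOST: (PATROL, SIG_LOST) → (IDLE, motors_on)  ← matches
try SIG_LOW: (PATROL, SIG_LOW) → (GRASP, spin_ccw)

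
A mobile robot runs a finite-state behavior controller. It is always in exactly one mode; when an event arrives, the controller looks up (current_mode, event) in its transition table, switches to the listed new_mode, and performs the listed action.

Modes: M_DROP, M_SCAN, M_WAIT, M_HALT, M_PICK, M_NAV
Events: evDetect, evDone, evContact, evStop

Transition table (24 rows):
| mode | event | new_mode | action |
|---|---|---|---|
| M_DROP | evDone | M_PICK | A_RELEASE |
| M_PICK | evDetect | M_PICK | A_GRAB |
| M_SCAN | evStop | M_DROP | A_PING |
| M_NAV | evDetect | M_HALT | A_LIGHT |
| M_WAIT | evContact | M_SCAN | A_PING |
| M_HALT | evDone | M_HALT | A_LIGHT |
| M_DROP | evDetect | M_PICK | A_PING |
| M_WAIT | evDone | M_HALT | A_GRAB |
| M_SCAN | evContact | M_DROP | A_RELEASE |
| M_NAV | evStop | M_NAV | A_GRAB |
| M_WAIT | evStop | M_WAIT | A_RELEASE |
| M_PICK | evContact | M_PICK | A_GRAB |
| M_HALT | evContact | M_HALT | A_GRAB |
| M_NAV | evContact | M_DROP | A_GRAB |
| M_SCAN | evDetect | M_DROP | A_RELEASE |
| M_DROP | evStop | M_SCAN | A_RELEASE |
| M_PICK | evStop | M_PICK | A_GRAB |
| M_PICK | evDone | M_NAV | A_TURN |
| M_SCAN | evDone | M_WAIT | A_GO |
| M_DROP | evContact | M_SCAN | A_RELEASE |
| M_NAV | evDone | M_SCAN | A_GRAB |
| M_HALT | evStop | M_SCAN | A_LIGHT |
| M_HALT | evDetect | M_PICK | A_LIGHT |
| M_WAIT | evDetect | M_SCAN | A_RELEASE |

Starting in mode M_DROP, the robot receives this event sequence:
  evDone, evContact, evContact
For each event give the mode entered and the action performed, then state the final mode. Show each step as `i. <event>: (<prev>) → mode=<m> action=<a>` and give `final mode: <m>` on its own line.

final mode: M_PICK

1. evDone: (M_DROP) → mode=M_PICK action=A_RELEASE
2. evContact: (M_PICK) → mode=M_PICK action=A_GRAB
3. evContact: (M_PICK) → mode=M_PICK action=A_GRAB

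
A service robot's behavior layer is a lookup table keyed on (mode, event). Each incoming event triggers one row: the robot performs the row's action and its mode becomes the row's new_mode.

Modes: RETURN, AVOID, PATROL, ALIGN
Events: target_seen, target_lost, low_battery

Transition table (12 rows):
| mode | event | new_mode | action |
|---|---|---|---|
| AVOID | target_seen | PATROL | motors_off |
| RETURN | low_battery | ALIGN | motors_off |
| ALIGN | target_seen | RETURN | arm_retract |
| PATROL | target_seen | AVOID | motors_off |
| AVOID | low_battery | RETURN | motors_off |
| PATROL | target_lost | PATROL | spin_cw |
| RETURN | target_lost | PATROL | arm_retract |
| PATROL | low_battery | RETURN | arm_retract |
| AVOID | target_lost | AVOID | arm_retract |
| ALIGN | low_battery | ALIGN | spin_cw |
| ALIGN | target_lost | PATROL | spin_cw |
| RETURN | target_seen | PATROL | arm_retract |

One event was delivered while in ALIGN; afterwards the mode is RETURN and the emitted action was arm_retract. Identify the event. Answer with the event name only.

target_seen

try target_seen: (ALIGN, target_seen) → (RETURN, arm_retract)  ← matches
try target_lost: (ALIGN, target_lost) → (PATROL, spin_cw)
try low_battery: (ALIGN, low_battery) → (ALIGN, spin_cw)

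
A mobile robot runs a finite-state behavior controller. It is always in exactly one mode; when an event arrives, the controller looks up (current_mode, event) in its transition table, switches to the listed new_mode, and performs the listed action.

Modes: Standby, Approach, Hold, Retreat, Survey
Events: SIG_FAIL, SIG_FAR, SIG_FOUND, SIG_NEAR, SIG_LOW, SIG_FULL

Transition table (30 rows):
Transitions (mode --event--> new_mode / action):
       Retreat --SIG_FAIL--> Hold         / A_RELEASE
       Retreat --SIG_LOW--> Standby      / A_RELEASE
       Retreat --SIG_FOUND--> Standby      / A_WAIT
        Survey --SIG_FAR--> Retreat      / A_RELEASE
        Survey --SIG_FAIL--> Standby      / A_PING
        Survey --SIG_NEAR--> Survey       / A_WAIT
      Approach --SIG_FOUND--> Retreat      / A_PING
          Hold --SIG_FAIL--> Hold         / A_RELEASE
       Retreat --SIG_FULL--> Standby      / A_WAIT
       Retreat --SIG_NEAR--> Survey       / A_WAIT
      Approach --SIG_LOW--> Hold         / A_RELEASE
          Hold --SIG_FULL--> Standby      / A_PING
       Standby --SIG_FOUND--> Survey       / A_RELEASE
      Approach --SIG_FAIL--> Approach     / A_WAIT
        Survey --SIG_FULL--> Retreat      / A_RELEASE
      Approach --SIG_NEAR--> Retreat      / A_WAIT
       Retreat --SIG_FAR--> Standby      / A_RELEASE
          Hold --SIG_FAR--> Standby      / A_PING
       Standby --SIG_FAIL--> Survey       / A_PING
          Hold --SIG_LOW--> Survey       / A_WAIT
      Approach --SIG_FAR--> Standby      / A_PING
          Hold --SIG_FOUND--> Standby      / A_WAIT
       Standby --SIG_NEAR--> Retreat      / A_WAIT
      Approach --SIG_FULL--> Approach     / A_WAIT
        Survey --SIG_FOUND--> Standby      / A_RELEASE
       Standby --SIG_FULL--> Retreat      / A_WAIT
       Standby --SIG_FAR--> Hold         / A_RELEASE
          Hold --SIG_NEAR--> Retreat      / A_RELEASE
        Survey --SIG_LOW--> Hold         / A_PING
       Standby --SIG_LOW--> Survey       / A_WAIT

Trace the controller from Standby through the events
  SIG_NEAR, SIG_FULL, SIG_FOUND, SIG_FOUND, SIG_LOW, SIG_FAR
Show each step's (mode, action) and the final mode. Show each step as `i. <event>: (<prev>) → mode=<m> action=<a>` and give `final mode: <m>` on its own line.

1. SIG_NEAR: (Standby) → mode=Retreat action=A_WAIT
2. SIG_FULL: (Retreat) → mode=Standby action=A_WAIT
3. SIG_FOUND: (Standby) → mode=Survey action=A_RELEASE
4. SIG_FOUND: (Survey) → mode=Standby action=A_RELEASE
5. SIG_LOW: (Standby) → mode=Survey action=A_WAIT
6. SIG_FAR: (Survey) → mode=Retreat action=A_RELEASE

final mode: Retreat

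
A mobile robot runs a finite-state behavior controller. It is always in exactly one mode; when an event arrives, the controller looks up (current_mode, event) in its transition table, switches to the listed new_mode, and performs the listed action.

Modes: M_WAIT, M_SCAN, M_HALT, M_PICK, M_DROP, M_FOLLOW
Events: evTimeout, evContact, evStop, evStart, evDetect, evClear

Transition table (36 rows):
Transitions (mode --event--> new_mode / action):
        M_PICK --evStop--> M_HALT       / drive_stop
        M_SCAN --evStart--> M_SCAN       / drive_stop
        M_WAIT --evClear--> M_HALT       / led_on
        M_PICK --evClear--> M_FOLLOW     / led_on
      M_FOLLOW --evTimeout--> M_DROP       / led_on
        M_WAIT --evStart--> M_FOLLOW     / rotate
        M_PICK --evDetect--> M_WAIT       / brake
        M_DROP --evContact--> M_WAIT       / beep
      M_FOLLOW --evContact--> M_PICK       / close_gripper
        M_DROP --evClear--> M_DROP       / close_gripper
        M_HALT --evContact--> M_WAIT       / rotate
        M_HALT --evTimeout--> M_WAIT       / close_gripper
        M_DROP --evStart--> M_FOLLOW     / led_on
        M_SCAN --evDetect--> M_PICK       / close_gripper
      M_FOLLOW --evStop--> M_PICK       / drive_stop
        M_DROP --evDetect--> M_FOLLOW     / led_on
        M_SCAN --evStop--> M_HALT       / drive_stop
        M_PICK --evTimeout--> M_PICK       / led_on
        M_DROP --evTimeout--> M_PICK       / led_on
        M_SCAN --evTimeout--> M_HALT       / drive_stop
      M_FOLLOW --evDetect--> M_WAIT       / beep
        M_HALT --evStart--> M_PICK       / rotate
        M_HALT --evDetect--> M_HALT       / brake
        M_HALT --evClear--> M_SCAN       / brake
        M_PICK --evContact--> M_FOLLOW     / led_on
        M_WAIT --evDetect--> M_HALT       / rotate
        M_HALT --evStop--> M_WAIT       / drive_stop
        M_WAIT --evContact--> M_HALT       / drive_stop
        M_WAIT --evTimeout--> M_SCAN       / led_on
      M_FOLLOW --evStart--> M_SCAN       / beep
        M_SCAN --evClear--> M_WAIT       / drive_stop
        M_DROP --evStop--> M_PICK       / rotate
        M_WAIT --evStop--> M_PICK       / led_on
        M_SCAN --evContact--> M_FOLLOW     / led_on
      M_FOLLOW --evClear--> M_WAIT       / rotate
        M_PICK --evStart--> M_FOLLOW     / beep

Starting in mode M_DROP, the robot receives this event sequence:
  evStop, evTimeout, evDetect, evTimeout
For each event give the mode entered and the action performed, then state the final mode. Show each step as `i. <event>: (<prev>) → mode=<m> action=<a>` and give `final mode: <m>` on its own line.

final mode: M_SCAN

1. evStop: (M_DROP) → mode=M_PICK action=rotate
2. evTimeout: (M_PICK) → mode=M_PICK action=led_on
3. evDetect: (M_PICK) → mode=M_WAIT action=brake
4. evTimeout: (M_WAIT) → mode=M_SCAN action=led_on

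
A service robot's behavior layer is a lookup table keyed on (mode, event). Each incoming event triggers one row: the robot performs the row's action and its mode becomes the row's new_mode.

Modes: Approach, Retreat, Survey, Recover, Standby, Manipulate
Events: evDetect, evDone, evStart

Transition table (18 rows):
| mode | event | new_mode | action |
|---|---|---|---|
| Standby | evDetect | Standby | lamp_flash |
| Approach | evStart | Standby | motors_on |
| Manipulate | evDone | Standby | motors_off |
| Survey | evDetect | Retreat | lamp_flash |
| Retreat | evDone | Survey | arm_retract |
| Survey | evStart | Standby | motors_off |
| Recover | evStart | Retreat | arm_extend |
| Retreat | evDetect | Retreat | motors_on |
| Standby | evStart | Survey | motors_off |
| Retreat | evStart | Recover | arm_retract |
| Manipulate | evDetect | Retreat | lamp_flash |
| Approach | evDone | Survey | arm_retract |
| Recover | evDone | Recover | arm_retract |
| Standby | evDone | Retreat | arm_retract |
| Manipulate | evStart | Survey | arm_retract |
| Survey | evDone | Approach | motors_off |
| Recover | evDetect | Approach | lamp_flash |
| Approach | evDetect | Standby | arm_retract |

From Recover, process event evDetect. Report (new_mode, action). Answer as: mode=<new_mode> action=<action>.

mode=Approach action=lamp_flash

current mode = Recover; filter table to that mode:
  (Recover, evStart) → (Retreat, arm_extend)
  (Recover, evDone) → (Recover, arm_retract)
  (Recover, evDetect) → (Approach, lamp_flash)  ← event matches
event = evDetect selects (Approach, lamp_flash)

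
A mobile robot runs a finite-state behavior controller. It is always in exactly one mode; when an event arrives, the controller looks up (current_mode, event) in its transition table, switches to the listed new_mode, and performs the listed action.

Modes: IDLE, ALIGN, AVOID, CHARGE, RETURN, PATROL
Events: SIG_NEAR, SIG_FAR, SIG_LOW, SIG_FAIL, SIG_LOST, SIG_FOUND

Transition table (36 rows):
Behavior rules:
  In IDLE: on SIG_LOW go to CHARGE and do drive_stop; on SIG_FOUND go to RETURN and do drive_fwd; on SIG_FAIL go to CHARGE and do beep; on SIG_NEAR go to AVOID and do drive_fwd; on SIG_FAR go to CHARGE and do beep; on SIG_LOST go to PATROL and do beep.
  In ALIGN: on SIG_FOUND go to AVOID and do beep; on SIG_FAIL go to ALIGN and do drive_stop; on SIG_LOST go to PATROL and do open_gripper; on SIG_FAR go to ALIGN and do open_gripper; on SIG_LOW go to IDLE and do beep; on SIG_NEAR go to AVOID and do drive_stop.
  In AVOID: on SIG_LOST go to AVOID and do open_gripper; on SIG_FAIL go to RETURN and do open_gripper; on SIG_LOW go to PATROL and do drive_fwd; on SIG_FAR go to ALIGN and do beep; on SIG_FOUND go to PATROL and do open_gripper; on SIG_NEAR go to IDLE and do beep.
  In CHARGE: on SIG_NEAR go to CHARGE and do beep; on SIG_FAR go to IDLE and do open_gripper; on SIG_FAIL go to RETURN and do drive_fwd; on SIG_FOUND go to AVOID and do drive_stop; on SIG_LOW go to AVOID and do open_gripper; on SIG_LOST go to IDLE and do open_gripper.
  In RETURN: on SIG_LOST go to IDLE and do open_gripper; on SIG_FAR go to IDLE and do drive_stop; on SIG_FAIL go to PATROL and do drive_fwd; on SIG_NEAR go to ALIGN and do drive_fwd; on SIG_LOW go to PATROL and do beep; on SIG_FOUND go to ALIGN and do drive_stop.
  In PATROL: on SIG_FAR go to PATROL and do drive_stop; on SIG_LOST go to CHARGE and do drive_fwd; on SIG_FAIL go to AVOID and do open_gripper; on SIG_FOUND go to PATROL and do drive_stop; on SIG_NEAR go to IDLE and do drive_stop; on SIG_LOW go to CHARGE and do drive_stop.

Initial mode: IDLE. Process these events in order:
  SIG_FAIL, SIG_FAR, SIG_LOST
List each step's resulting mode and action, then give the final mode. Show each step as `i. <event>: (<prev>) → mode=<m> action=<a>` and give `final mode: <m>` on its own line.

1. SIG_FAIL: (IDLE) → mode=CHARGE action=beep
2. SIG_FAR: (CHARGE) → mode=IDLE action=open_gripper
3. SIG_LOST: (IDLE) → mode=PATROL action=beep

final mode: PATROL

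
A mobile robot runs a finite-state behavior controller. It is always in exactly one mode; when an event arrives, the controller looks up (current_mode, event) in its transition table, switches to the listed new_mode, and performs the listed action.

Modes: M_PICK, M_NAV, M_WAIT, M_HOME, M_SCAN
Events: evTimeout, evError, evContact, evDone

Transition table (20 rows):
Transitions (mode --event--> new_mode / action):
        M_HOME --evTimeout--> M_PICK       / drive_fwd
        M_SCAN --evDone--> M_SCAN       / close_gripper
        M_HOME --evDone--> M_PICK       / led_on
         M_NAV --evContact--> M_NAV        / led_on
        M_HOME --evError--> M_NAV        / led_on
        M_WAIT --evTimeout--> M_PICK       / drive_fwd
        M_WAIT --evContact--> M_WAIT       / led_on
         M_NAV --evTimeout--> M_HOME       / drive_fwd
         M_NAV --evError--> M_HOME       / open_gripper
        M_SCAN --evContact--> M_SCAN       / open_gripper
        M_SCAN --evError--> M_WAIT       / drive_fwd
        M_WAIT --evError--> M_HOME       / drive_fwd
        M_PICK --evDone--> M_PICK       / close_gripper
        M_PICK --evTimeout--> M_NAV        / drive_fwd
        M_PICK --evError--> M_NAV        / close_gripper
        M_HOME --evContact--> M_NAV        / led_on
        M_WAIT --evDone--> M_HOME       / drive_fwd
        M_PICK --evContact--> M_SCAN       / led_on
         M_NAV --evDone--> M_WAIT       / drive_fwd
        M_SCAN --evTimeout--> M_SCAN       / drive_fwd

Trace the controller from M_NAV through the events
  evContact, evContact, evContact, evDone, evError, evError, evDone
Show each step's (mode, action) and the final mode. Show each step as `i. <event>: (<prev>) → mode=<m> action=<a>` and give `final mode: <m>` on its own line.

final mode: M_WAIT

1. evContact: (M_NAV) → mode=M_NAV action=led_on
2. evContact: (M_NAV) → mode=M_NAV action=led_on
3. evContact: (M_NAV) → mode=M_NAV action=led_on
4. evDone: (M_NAV) → mode=M_WAIT action=drive_fwd
5. evError: (M_WAIT) → mode=M_HOME action=drive_fwd
6. evError: (M_HOME) → mode=M_NAV action=led_on
7. evDone: (M_NAV) → mode=M_WAIT action=drive_fwd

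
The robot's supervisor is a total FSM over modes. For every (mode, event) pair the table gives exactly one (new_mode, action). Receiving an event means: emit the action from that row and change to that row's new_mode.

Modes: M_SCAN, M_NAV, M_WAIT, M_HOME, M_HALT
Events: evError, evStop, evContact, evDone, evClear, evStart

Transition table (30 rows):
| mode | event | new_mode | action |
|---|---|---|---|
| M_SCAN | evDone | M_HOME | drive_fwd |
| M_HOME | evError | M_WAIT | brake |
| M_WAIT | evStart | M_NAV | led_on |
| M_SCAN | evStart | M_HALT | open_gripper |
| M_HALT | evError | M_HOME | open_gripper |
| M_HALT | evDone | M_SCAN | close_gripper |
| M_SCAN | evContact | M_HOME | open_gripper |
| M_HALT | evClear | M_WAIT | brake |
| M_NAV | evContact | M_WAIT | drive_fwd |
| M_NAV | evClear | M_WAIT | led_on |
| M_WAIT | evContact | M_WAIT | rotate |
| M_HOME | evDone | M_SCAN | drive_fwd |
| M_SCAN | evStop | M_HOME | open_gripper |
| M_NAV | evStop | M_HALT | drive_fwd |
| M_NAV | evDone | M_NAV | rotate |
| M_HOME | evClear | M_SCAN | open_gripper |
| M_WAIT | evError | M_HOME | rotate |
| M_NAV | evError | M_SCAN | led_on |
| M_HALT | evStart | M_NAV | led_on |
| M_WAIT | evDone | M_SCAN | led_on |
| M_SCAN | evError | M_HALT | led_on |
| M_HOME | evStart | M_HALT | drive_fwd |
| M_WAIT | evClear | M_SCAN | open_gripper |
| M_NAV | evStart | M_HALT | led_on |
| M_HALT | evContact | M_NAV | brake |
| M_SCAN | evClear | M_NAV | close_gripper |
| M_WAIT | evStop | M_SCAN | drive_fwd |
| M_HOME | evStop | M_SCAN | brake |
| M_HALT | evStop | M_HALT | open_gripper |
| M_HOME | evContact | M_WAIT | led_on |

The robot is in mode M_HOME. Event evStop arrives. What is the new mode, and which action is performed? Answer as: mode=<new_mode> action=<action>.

current mode = M_HOME; filter table to that mode:
  (M_HOME, evError) → (M_WAIT, brake)
  (M_HOME, evDone) → (M_SCAN, drive_fwd)
  (M_HOME, evClear) → (M_SCAN, open_gripper)
  (M_HOME, evStart) → (M_HALT, drive_fwd)
  (M_HOME, evStop) → (M_SCAN, brake)  ← event matches
  (M_HOME, evContact) → (M_WAIT, led_on)
event = evStop selects (M_SCAN, brake)

mode=M_SCAN action=brake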